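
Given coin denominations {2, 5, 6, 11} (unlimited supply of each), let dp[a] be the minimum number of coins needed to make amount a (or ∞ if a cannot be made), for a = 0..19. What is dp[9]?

3

 a  0  1  2  3  4  5  6  7  8  9 10 11 12 13 14 15 16 17 18 19
dp  0  -  1  -  2  1  1  2  2  3  2  1  2  2  3  3  2  2  3  3
(- denotes ∞ / unreachable)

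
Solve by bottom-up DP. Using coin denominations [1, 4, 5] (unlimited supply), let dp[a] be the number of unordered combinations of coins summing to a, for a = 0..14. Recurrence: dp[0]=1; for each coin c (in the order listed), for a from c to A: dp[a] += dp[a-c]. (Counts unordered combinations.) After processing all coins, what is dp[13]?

after  coin     0     1     2     3     4     5     6     7     8     9    10    11    12    13    14
          1     1     1     1     1     1     1     1     1     1     1     1     1     1     1     1
          4     1     1     1     1     2     2     2     2     3     3     3     3     4     4     4
          5     1     1     1     1     2     3     3     3     4     5     6     6     7     8     9

8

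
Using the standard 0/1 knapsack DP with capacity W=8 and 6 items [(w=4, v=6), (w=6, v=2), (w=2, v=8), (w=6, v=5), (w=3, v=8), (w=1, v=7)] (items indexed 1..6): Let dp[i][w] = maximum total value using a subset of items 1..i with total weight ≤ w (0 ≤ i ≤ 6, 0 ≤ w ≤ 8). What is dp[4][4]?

i\w   0   1   2   3   4   5   6   7   8
  0   0   0   0   0   0   0   0   0   0
  1   0   0   0   0   6   6   6   6   6
  2   0   0   0   0   6   6   6   6   6
  3   0   0   8   8   8   8  14  14  14
  4   0   0   8   8   8   8  14  14  14
  5   0   0   8   8   8  16  16  16  16
  6   0   7   8  15  15  16  23  23  23

8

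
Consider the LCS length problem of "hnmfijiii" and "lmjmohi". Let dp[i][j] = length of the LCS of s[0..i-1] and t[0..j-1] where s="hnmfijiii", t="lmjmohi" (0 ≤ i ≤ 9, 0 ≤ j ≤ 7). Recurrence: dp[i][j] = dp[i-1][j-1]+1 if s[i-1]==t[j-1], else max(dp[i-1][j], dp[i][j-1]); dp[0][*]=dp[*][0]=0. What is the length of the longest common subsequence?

   ''  l  m  j  m  o  h  i
''  0  0  0  0  0  0  0  0
 h  0  0  0  0  0  0  1  1
 n  0  0  0  0  0  0  1  1
 m  0  0  1  1  1  1  1  1
 f  0  0  1  1  1  1  1  1
 i  0  0  1  1  1  1  1  2
 j  0  0  1  2  2  2  2  2
 i  0  0  1  2  2  2  2  3
 i  0  0  1  2  2  2  2  3
 i  0  0  1  2  2  2  2  3

3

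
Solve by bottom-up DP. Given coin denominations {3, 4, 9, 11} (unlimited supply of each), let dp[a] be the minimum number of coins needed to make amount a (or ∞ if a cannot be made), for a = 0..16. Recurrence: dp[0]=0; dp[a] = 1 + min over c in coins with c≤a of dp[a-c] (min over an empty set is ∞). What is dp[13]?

 a  0  1  2  3  4  5  6  7  8  9 10 11 12 13 14 15 16
dp  0  -  -  1  1  -  2  2  2  1  3  1  2  2  2  2  3
(- denotes ∞ / unreachable)

2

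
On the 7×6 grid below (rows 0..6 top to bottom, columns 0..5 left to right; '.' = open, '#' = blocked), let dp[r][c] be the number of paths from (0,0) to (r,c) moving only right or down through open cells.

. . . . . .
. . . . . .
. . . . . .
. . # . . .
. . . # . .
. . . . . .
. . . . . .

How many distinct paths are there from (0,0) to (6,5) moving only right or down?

r\c   0   1   2   3   4   5
  0   1   1   1   1   1   1
  1   1   2   3   4   5   6
  2   1   3   6  10  15  21
  3   1   4   0  10  25  46
  4   1   5   5   0  25  71
  5   1   6  11  11  36 107
  6   1   7  18  29  65 172

172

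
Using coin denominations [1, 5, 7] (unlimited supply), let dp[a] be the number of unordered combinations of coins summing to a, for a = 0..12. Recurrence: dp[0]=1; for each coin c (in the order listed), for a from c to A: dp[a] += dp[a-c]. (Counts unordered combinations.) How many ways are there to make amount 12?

5

after  coin     0     1     2     3     4     5     6     7     8     9    10    11    12
          1     1     1     1     1     1     1     1     1     1     1     1     1     1
          5     1     1     1     1     1     2     2     2     2     2     3     3     3
          7     1     1     1     1     1     2     2     3     3     3     4     4     5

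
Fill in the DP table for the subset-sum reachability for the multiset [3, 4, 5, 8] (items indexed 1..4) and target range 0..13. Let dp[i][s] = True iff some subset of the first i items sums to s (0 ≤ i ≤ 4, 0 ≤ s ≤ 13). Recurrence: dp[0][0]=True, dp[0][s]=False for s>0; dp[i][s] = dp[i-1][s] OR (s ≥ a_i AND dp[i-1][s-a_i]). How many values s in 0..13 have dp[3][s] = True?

8

i\s   0   1   2   3   4   5   6   7   8   9  10  11  12  13
  0   T   F   F   F   F   F   F   F   F   F   F   F   F   F
  1   T   F   F   T   F   F   F   F   F   F   F   F   F   F
  2   T   F   F   T   T   F   F   T   F   F   F   F   F   F
  3   T   F   F   T   T   T   F   T   T   T   F   F   T   F
  4   T   F   F   T   T   T   F   T   T   T   F   T   T   T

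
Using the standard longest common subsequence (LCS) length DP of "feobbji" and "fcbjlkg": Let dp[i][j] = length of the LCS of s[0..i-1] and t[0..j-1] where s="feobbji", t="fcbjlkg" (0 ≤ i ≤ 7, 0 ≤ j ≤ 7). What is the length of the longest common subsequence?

   ''  f  c  b  j  l  k  g
''  0  0  0  0  0  0  0  0
 f  0  1  1  1  1  1  1  1
 e  0  1  1  1  1  1  1  1
 o  0  1  1  1  1  1  1  1
 b  0  1  1  2  2  2  2  2
 b  0  1  1  2  2  2  2  2
 j  0  1  1  2  3  3  3  3
 i  0  1  1  2  3  3  3  3

3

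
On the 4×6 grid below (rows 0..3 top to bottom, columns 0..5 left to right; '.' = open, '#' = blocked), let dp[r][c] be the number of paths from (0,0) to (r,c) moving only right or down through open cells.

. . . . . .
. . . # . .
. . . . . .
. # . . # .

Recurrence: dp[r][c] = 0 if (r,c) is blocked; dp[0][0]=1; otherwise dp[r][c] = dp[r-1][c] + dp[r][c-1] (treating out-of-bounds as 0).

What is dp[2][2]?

r\c   0   1   2   3   4   5
  0   1   1   1   1   1   1
  1   1   2   3   0   1   2
  2   1   3   6   6   7   9
  3   1   0   6  12   0   9

6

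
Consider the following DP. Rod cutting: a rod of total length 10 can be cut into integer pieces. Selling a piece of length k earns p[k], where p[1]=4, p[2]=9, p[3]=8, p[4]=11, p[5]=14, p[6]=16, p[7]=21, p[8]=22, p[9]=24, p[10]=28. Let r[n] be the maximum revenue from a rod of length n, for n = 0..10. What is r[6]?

27

   n    0    1    2    3    4    5    6    7    8    9   10
r[n]    0    4    9   13   18   22   27   31   36   40   45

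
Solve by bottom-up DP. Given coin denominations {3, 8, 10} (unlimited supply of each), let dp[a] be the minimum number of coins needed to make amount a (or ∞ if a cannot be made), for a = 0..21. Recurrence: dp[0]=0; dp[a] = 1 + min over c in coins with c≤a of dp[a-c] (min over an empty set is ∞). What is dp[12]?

4

 a  0  1  2  3  4  5  6  7  8  9 10 11 12 13 14 15 16 17 18 19 20 21
dp  0  -  -  1  -  -  2  -  1  3  1  2  4  2  3  5  2  4  2  3  2  3
(- denotes ∞ / unreachable)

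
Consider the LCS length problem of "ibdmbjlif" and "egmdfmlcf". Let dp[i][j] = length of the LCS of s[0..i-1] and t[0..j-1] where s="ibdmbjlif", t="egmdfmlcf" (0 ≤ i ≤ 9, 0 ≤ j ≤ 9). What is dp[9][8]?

   ''  e  g  m  d  f  m  l  c  f
''  0  0  0  0  0  0  0  0  0  0
 i  0  0  0  0  0  0  0  0  0  0
 b  0  0  0  0  0  0  0  0  0  0
 d  0  0  0  0  1  1  1  1  1  1
 m  0  0  0  1  1  1  2  2  2  2
 b  0  0  0  1  1  1  2  2  2  2
 j  0  0  0  1  1  1  2  2  2  2
 l  0  0  0  1  1  1  2  3  3  3
 i  0  0  0  1  1  1  2  3  3  3
 f  0  0  0  1  1  2  2  3  3  4

3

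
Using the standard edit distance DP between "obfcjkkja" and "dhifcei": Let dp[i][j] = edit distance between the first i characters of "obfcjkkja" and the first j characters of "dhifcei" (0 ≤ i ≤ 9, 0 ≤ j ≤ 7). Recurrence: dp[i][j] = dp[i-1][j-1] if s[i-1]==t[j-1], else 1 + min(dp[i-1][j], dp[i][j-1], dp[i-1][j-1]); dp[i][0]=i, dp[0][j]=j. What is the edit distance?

   ''  d  h  i  f  c  e  i
''  0  1  2  3  4  5  6  7
 o  1  1  2  3  4  5  6  7
 b  2  2  2  3  4  5  6  7
 f  3  3  3  3  3  4  5  6
 c  4  4  4  4  4  3  4  5
 j  5  5  5  5  5  4  4  5
 k  6  6  6  6  6  5  5  5
 k  7  7  7  7  7  6  6  6
 j  8  8  8  8  8  7  7  7
 a  9  9  9  9  9  8  8  8

8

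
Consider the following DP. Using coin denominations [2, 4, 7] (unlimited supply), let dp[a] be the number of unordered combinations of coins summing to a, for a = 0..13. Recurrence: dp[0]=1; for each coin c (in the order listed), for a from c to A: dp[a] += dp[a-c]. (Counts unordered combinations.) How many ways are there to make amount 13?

2

after  coin     0     1     2     3     4     5     6     7     8     9    10    11    12    13
          2     1     0     1     0     1     0     1     0     1     0     1     0     1     0
          4     1     0     1     0     2     0     2     0     3     0     3     0     4     0
          7     1     0     1     0     2     0     2     1     3     1     3     2     4     2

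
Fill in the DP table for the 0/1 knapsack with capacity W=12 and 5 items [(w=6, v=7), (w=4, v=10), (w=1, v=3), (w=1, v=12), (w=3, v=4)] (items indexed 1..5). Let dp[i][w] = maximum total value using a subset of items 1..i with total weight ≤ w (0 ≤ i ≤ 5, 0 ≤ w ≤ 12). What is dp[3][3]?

3

i\w   0   1   2   3   4   5   6   7   8   9  10  11  12
  0   0   0   0   0   0   0   0   0   0   0   0   0   0
  1   0   0   0   0   0   0   7   7   7   7   7   7   7
  2   0   0   0   0  10  10  10  10  10  10  17  17  17
  3   0   3   3   3  10  13  13  13  13  13  17  20  20
  4   0  12  15  15  15  22  25  25  25  25  25  29  32
  5   0  12  15  15  16  22  25  25  26  29  29  29  32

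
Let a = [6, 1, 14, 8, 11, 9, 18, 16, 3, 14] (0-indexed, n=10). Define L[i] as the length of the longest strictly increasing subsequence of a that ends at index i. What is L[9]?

   i    0    1    2    3    4    5    6    7    8    9
a[i]    6    1   14    8   11    9   18   16    3   14
L[i]    1    1    2    2    3    3    4    4    2    4

4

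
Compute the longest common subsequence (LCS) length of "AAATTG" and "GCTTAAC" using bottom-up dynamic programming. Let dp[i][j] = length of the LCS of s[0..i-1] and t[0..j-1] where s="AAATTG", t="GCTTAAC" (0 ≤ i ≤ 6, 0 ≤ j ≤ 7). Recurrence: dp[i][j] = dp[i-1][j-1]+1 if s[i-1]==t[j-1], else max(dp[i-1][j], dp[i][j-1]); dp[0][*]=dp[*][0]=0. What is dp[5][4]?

   ''  G  C  T  T  A  A  C
''  0  0  0  0  0  0  0  0
 A  0  0  0  0  0  1  1  1
 A  0  0  0  0  0  1  2  2
 A  0  0  0  0  0  1  2  2
 T  0  0  0  1  1  1  2  2
 T  0  0  0  1  2  2  2  2
 G  0  1  1  1  2  2  2  2

2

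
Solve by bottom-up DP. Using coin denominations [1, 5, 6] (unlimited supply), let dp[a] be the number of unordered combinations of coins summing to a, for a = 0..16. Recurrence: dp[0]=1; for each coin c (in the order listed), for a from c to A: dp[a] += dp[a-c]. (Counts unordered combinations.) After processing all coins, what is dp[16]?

after  coin     0     1     2     3     4     5     6     7     8     9    10    11    12    13    14    15    16
          1     1     1     1     1     1     1     1     1     1     1     1     1     1     1     1     1     1
          5     1     1     1     1     1     2     2     2     2     2     3     3     3     3     3     4     4
          6     1     1     1     1     1     2     3     3     3     3     4     5     6     6     6     7     8

8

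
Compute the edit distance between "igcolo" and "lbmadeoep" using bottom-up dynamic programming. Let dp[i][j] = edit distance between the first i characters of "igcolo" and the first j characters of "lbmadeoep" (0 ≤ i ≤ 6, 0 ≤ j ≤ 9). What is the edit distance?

8

   ''  l  b  m  a  d  e  o  e  p
''  0  1  2  3  4  5  6  7  8  9
 i  1  1  2  3  4  5  6  7  8  9
 g  2  2  2  3  4  5  6  7  8  9
 c  3  3  3  3  4  5  6  7  8  9
 o  4  4  4  4  4  5  6  6  7  8
 l  5  4  5  5  5  5  6  7  7  8
 o  6  5  5  6  6  6  6  6  7  8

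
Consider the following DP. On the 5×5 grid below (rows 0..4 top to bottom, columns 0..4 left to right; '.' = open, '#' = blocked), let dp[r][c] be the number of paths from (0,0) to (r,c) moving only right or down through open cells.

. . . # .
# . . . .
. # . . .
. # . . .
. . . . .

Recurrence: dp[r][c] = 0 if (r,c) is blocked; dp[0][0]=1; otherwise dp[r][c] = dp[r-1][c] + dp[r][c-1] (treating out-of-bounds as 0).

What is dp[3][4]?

12

r\c   0   1   2   3   4
  0   1   1   1   0   0
  1   0   1   2   2   2
  2   0   0   2   4   6
  3   0   0   2   6  12
  4   0   0   2   8  20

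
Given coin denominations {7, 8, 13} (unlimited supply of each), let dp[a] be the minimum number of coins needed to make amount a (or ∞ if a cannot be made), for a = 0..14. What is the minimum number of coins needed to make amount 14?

 a  0  1  2  3  4  5  6  7  8  9 10 11 12 13 14
dp  0  -  -  -  -  -  -  1  1  -  -  -  -  1  2
(- denotes ∞ / unreachable)

2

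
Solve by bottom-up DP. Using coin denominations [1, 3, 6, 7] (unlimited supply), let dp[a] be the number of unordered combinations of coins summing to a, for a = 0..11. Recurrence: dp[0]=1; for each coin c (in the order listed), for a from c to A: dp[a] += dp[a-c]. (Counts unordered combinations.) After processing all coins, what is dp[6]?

after  coin     0     1     2     3     4     5     6     7     8     9    10    11
          1     1     1     1     1     1     1     1     1     1     1     1     1
          3     1     1     1     2     2     2     3     3     3     4     4     4
          6     1     1     1     2     2     2     4     4     4     6     6     6
          7     1     1     1     2     2     2     4     5     5     7     8     8

4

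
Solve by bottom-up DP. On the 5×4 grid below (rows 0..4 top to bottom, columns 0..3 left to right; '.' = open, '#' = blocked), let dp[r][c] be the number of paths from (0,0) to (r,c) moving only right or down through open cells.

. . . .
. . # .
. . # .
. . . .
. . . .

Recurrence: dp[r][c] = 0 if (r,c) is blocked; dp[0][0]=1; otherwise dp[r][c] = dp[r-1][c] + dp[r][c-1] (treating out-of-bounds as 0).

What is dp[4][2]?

9

r\c   0   1   2   3
  0   1   1   1   1
  1   1   2   0   1
  2   1   3   0   1
  3   1   4   4   5
  4   1   5   9  14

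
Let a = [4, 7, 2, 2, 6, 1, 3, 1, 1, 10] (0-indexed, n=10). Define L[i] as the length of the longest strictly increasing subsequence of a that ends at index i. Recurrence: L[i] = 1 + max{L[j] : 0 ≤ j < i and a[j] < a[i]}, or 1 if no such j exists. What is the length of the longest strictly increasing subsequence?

3

   i    0    1    2    3    4    5    6    7    8    9
a[i]    4    7    2    2    6    1    3    1    1   10
L[i]    1    2    1    1    2    1    2    1    1    3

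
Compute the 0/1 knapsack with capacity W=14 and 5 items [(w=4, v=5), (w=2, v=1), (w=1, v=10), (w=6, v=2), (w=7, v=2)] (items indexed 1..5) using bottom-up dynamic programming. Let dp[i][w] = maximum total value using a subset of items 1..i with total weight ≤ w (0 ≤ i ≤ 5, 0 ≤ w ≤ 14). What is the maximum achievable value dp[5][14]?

i\w   0   1   2   3   4   5   6   7   8   9  10  11  12  13  14
  0   0   0   0   0   0   0   0   0   0   0   0   0   0   0   0
  1   0   0   0   0   5   5   5   5   5   5   5   5   5   5   5
  2   0   0   1   1   5   5   6   6   6   6   6   6   6   6   6
  3   0  10  10  11  11  15  15  16  16  16  16  16  16  16  16
  4   0  10  10  11  11  15  15  16  16  16  16  17  17  18  18
  5   0  10  10  11  11  15  15  16  16  16  16  17  17  18  18

18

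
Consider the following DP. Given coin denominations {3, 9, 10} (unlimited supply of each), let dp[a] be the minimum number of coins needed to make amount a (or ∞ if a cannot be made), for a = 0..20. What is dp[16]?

 a  0  1  2  3  4  5  6  7  8  9 10 11 12 13 14 15 16 17 18 19 20
dp  0  -  -  1  -  -  2  -  -  1  1  -  2  2  -  3  3  -  2  2  2
(- denotes ∞ / unreachable)

3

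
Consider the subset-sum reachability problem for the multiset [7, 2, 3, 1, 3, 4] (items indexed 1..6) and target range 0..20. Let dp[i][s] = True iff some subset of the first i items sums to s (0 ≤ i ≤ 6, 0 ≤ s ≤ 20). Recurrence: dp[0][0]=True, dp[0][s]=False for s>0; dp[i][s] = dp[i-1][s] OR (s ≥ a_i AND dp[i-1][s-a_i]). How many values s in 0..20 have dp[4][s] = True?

i\s   0   1   2   3   4   5   6   7   8   9  10  11  12  13  14  15  16  17  18  19  20
  0   T   F   F   F   F   F   F   F   F   F   F   F   F   F   F   F   F   F   F   F   F
  1   T   F   F   F   F   F   F   T   F   F   F   F   F   F   F   F   F   F   F   F   F
  2   T   F   T   F   F   F   F   T   F   T   F   F   F   F   F   F   F   F   F   F   F
  3   T   F   T   T   F   T   F   T   F   T   T   F   T   F   F   F   F   F   F   F   F
  4   T   T   T   T   T   T   T   T   T   T   T   T   T   T   F   F   F   F   F   F   F
  5   T   T   T   T   T   T   T   T   T   T   T   T   T   T   T   T   T   F   F   F   F
  6   T   T   T   T   T   T   T   T   T   T   T   T   T   T   T   T   T   T   T   T   T

14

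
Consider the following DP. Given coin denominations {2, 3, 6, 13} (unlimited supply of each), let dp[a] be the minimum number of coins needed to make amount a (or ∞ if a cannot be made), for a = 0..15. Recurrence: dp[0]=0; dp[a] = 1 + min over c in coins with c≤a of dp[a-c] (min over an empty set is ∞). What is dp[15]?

2

 a  0  1  2  3  4  5  6  7  8  9 10 11 12 13 14 15
dp  0  -  1  1  2  2  1  3  2  2  3  3  2  1  3  2
(- denotes ∞ / unreachable)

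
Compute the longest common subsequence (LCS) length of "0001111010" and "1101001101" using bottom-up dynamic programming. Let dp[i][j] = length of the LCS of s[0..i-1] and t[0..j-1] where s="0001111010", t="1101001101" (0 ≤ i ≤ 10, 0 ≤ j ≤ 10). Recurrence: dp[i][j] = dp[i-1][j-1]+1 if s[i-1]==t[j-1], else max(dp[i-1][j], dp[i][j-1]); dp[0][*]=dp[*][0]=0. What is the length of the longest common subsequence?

7

   ''  1  1  0  1  0  0  1  1  0  1
''  0  0  0  0  0  0  0  0  0  0  0
 0  0  0  0  1  1  1  1  1  1  1  1
 0  0  0  0  1  1  2  2  2  2  2  2
 0  0  0  0  1  1  2  3  3  3  3  3
 1  0  1  1  1  2  2  3  4  4  4  4
 1  0  1  2  2  2  2  3  4  5  5  5
 1  0  1  2  2  3  3  3  4  5  5  6
 1  0  1  2  2  3  3  3  4  5  5  6
 0  0  1  2  3  3  4  4  4  5  6  6
 1  0  1  2  3  4  4  4  5  5  6  7
 0  0  1  2  3  4  5  5  5  5  6  7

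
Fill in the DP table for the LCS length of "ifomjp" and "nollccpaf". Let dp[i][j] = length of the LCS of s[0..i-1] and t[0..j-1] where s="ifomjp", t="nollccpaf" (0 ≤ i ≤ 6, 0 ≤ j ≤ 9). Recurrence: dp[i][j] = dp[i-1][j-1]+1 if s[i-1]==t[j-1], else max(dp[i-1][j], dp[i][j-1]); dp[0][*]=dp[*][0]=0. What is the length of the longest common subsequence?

   ''  n  o  l  l  c  c  p  a  f
''  0  0  0  0  0  0  0  0  0  0
 i  0  0  0  0  0  0  0  0  0  0
 f  0  0  0  0  0  0  0  0  0  1
 o  0  0  1  1  1  1  1  1  1  1
 m  0  0  1  1  1  1  1  1  1  1
 j  0  0  1  1  1  1  1  1  1  1
 p  0  0  1  1  1  1  1  2  2  2

2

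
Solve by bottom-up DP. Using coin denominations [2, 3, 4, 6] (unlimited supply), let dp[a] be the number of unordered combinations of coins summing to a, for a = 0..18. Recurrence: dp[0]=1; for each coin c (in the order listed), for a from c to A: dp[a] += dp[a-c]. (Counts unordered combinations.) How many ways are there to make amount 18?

23

after  coin     0     1     2     3     4     5     6     7     8     9    10    11    12    13    14    15    16    17    18
          2     1     0     1     0     1     0     1     0     1     0     1     0     1     0     1     0     1     0     1
          3     1     0     1     1     1     1     2     1     2     2     2     2     3     2     3     3     3     3     4
          4     1     0     1     1     2     1     3     2     4     3     5     4     7     5     8     7    10     8    12
          6     1     0     1     1     2     1     4     2     5     4     7     5    11     7    13    11    17    13    23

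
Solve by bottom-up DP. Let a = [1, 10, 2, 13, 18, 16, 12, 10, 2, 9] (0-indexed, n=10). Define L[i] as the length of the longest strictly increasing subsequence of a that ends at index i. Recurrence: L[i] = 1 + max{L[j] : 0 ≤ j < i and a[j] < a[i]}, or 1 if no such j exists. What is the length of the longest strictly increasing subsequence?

4

   i    0    1    2    3    4    5    6    7    8    9
a[i]    1   10    2   13   18   16   12   10    2    9
L[i]    1    2    2    3    4    4    3    3    2    3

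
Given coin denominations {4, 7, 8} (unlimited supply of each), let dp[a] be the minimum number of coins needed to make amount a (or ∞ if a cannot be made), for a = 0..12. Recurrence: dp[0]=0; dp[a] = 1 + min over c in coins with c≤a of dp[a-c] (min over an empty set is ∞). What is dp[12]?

2

 a  0  1  2  3  4  5  6  7  8  9 10 11 12
dp  0  -  -  -  1  -  -  1  1  -  -  2  2
(- denotes ∞ / unreachable)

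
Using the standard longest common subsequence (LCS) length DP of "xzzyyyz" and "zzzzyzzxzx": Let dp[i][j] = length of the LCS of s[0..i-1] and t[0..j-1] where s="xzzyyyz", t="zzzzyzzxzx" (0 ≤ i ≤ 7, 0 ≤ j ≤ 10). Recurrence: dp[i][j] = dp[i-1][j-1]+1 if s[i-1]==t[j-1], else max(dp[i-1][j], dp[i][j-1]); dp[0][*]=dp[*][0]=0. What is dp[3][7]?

2

   ''  z  z  z  z  y  z  z  x  z  x
''  0  0  0  0  0  0  0  0  0  0  0
 x  0  0  0  0  0  0  0  0  1  1  1
 z  0  1  1  1  1  1  1  1  1  2  2
 z  0  1  2  2  2  2  2  2  2  2  2
 y  0  1  2  2  2  3  3  3  3  3  3
 y  0  1  2  2  2  3  3  3  3  3  3
 y  0  1  2  2  2  3  3  3  3  3  3
 z  0  1  2  3  3  3  4  4  4  4  4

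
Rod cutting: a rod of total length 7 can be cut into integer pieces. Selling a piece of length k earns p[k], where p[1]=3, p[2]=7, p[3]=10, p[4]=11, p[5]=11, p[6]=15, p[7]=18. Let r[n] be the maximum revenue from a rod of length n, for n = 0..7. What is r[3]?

10

   n    0    1    2    3    4    5    6    7
r[n]    0    3    7   10   14   17   21   24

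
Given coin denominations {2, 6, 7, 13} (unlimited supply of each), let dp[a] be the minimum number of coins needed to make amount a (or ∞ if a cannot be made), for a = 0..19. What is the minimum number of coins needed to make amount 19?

2

 a  0  1  2  3  4  5  6  7  8  9 10 11 12 13 14 15 16 17 18 19
dp  0  -  1  -  2  -  1  1  2  2  3  3  2  1  2  2  3  3  3  2
(- denotes ∞ / unreachable)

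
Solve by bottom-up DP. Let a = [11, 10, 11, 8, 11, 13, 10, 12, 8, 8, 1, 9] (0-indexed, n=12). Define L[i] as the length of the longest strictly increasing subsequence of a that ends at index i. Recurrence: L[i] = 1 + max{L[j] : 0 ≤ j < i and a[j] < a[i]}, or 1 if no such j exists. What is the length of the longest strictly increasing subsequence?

   i    0    1    2    3    4    5    6    7    8    9   10   11
a[i]   11   10   11    8   11   13   10   12    8    8    1    9
L[i]    1    1    2    1    2    3    2    3    1    1    1    2

3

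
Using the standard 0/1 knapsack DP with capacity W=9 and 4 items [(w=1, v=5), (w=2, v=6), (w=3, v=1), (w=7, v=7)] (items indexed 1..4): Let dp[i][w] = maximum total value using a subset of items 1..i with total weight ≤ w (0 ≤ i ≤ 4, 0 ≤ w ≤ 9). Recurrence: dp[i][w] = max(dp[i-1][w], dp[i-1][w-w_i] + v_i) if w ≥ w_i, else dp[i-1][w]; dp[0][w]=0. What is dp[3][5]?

11

i\w   0   1   2   3   4   5   6   7   8   9
  0   0   0   0   0   0   0   0   0   0   0
  1   0   5   5   5   5   5   5   5   5   5
  2   0   5   6  11  11  11  11  11  11  11
  3   0   5   6  11  11  11  12  12  12  12
  4   0   5   6  11  11  11  12  12  12  13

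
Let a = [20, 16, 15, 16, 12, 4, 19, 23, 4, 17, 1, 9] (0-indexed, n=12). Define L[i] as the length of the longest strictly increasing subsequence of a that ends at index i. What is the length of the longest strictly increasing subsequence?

   i    0    1    2    3    4    5    6    7    8    9   10   11
a[i]   20   16   15   16   12    4   19   23    4   17    1    9
L[i]    1    1    1    2    1    1    3    4    1    3    1    2

4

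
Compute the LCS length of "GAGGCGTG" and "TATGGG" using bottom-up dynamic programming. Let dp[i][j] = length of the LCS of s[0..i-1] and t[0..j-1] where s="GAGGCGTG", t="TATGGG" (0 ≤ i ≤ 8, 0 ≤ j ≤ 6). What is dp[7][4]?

   ''  T  A  T  G  G  G
''  0  0  0  0  0  0  0
 G  0  0  0  0  1  1  1
 A  0  0  1  1  1  1  1
 G  0  0  1  1  2  2  2
 G  0  0  1  1  2  3  3
 C  0  0  1  1  2  3  3
 G  0  0  1  1  2  3  4
 T  0  1  1  2  2  3  4
 G  0  1  1  2  3  3  4

2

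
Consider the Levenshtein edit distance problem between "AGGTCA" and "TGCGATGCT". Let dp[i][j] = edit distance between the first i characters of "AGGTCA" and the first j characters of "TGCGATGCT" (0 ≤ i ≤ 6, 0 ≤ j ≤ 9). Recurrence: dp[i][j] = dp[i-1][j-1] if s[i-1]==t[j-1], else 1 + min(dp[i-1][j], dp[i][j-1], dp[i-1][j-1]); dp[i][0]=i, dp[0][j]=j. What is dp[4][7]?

   ''  T  G  C  G  A  T  G  C  T
''  0  1  2  3  4  5  6  7  8  9
 A  1  1  2  3  4  4  5  6  7  8
 G  2  2  1  2  3  4  5  5  6  7
 G  3  3  2  2  2  3  4  5  6  7
 T  4  3  3  3  3  3  3  4  5  6
 C  5  4  4  3  4  4  4  4  4  5
 A  6  5  5  4  4  4  5  5  5  5

4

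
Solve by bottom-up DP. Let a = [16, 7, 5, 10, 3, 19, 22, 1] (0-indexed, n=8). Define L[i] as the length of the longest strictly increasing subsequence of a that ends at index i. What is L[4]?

   i    0    1    2    3    4    5    6    7
a[i]   16    7    5   10    3   19   22    1
L[i]    1    1    1    2    1    3    4    1

1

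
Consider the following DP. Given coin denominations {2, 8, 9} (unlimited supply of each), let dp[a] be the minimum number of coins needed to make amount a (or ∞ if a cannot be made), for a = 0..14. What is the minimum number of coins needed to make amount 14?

 a  0  1  2  3  4  5  6  7  8  9 10 11 12 13 14
dp  0  -  1  -  2  -  3  -  1  1  2  2  3  3  4
(- denotes ∞ / unreachable)

4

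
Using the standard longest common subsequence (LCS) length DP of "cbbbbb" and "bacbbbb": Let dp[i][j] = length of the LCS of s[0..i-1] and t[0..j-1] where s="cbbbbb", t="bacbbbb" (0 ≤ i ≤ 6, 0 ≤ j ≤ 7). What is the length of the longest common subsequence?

   ''  b  a  c  b  b  b  b
''  0  0  0  0  0  0  0  0
 c  0  0  0  1  1  1  1  1
 b  0  1  1  1  2  2  2  2
 b  0  1  1  1  2  3  3  3
 b  0  1  1  1  2  3  4  4
 b  0  1  1  1  2  3  4  5
 b  0  1  1  1  2  3  4  5

5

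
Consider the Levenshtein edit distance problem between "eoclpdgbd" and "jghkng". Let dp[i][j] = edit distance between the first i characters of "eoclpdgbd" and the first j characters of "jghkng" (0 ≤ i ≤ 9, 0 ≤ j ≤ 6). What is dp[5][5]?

5

   ''  j  g  h  k  n  g
''  0  1  2  3  4  5  6
 e  1  1  2  3  4  5  6
 o  2  2  2  3  4  5  6
 c  3  3  3  3  4  5  6
 l  4  4  4  4  4  5  6
 p  5  5  5  5  5  5  6
 d  6  6  6  6  6  6  6
 g  7  7  6  7  7  7  6
 b  8  8  7  7  8  8  7
 d  9  9  8  8  8  9  8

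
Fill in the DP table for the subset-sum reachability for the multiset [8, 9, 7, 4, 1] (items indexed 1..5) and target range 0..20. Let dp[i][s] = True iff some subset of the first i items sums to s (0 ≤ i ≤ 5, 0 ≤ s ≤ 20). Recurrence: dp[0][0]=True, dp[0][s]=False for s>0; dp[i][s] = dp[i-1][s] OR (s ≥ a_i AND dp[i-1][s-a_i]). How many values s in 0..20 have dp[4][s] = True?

13

i\s   0   1   2   3   4   5   6   7   8   9  10  11  12  13  14  15  16  17  18  19  20
  0   T   F   F   F   F   F   F   F   F   F   F   F   F   F   F   F   F   F   F   F   F
  1   T   F   F   F   F   F   F   F   T   F   F   F   F   F   F   F   F   F   F   F   F
  2   T   F   F   F   F   F   F   F   T   T   F   F   F   F   F   F   F   T   F   F   F
  3   T   F   F   F   F   F   F   T   T   T   F   F   F   F   F   T   T   T   F   F   F
  4   T   F   F   F   T   F   F   T   T   T   F   T   T   T   F   T   T   T   F   T   T
  5   T   T   F   F   T   T   F   T   T   T   T   T   T   T   T   T   T   T   T   T   T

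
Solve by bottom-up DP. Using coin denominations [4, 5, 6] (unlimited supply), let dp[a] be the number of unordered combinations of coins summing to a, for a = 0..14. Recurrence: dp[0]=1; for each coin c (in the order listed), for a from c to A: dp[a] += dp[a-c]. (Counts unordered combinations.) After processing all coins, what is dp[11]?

after  coin     0     1     2     3     4     5     6     7     8     9    10    11    12    13    14
          4     1     0     0     0     1     0     0     0     1     0     0     0     1     0     0
          5     1     0     0     0     1     1     0     0     1     1     1     0     1     1     1
          6     1     0     0     0     1     1     1     0     1     1     2     1     2     1     2

1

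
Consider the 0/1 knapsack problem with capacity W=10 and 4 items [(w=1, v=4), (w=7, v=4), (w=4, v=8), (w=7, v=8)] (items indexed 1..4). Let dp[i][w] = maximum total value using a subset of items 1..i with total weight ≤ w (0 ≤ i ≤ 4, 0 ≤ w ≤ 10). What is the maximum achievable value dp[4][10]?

i\w   0   1   2   3   4   5   6   7   8   9  10
  0   0   0   0   0   0   0   0   0   0   0   0
  1   0   4   4   4   4   4   4   4   4   4   4
  2   0   4   4   4   4   4   4   4   8   8   8
  3   0   4   4   4   8  12  12  12  12  12  12
  4   0   4   4   4   8  12  12  12  12  12  12

12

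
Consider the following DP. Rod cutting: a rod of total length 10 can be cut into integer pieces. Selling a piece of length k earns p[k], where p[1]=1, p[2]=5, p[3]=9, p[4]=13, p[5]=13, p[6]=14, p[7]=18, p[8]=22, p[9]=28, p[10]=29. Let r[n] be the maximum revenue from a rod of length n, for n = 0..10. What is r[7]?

22

   n    0    1    2    3    4    5    6    7    8    9   10
r[n]    0    1    5    9   13   14   18   22   26   28   31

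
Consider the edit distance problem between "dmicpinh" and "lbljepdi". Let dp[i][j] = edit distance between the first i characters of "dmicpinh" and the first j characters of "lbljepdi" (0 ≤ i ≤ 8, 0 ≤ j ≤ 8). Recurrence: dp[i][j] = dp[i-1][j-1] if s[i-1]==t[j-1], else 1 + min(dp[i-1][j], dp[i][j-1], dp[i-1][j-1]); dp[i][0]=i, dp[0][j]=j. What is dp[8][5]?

8

   ''  l  b  l  j  e  p  d  i
''  0  1  2  3  4  5  6  7  8
 d  1  1  2  3  4  5  6  6  7
 m  2  2  2  3  4  5  6  7  7
 i  3  3  3  3  4  5  6  7  7
 c  4  4  4  4  4  5  6  7  8
 p  5  5  5  5  5  5  5  6  7
 i  6  6  6  6  6  6  6  6  6
 n  7  7  7  7  7  7  7  7  7
 h  8  8  8  8  8  8  8  8  8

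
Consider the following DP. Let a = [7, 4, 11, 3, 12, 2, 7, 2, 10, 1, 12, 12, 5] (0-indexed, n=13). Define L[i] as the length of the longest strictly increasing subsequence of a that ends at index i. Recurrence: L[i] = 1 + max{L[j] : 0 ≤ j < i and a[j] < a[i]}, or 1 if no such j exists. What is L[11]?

4

   i    0    1    2    3    4    5    6    7    8    9   10   11   12
a[i]    7    4   11    3   12    2    7    2   10    1   12   12    5
L[i]    1    1    2    1    3    1    2    1    3    1    4    4    2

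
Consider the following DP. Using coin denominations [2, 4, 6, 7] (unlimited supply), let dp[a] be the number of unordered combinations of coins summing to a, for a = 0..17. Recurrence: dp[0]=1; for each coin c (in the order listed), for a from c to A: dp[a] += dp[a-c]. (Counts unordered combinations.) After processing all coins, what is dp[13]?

after  coin     0     1     2     3     4     5     6     7     8     9    10    11    12    13    14    15    16    17
          2     1     0     1     0     1     0     1     0     1     0     1     0     1     0     1     0     1     0
          4     1     0     1     0     2     0     2     0     3     0     3     0     4     0     4     0     5     0
          6     1     0     1     0     2     0     3     0     4     0     5     0     7     0     8     0    10     0
          7     1     0     1     0     2     0     3     1     4     1     5     2     7     3     9     4    11     5

3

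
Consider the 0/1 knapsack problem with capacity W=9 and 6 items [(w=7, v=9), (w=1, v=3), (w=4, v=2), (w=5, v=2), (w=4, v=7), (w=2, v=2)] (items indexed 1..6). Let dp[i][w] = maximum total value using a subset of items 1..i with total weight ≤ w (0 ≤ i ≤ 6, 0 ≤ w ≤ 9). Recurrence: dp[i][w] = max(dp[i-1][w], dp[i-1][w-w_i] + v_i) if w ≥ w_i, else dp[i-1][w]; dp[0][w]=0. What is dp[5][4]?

i\w   0   1   2   3   4   5   6   7   8   9
  0   0   0   0   0   0   0   0   0   0   0
  1   0   0   0   0   0   0   0   9   9   9
  2   0   3   3   3   3   3   3   9  12  12
  3   0   3   3   3   3   5   5   9  12  12
  4   0   3   3   3   3   5   5   9  12  12
  5   0   3   3   3   7  10  10  10  12  12
  6   0   3   3   5   7  10  10  12  12  12

7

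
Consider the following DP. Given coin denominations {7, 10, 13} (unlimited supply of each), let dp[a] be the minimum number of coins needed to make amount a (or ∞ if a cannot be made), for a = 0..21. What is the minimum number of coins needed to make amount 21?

3

 a  0  1  2  3  4  5  6  7  8  9 10 11 12 13 14 15 16 17 18 19 20 21
dp  0  -  -  -  -  -  -  1  -  -  1  -  -  1  2  -  -  2  -  -  2  3
(- denotes ∞ / unreachable)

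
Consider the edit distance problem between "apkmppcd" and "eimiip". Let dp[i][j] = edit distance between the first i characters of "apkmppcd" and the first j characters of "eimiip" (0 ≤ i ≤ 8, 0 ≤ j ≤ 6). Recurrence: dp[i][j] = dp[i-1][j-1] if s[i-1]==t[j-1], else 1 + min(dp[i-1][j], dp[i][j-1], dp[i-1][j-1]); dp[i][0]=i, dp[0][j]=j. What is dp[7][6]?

6

   ''  e  i  m  i  i  p
''  0  1  2  3  4  5  6
 a  1  1  2  3  4  5  6
 p  2  2  2  3  4  5  5
 k  3  3  3  3  4  5  6
 m  4  4  4  3  4  5  6
 p  5  5  5  4  4  5  5
 p  6  6  6  5  5  5  5
 c  7  7  7  6  6  6  6
 d  8  8  8  7  7  7  7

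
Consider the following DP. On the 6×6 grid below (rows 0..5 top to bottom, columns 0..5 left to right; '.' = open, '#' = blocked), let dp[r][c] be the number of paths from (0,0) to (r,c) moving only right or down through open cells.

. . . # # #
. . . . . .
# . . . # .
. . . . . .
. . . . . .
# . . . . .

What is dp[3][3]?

r\c   0   1   2   3   4   5
  0   1   1   1   0   0   0
  1   1   2   3   3   3   3
  2   0   2   5   8   0   3
  3   0   2   7  15  15  18
  4   0   2   9  24  39  57
  5   0   2  11  35  74 131

15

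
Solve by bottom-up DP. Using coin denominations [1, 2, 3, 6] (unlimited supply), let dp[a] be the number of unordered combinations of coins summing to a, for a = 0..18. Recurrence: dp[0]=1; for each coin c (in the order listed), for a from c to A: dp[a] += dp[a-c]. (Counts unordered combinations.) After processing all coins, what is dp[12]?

27

after  coin     0     1     2     3     4     5     6     7     8     9    10    11    12    13    14    15    16    17    18
          1     1     1     1     1     1     1     1     1     1     1     1     1     1     1     1     1     1     1     1
          2     1     1     2     2     3     3     4     4     5     5     6     6     7     7     8     8     9     9    10
          3     1     1     2     3     4     5     7     8    10    12    14    16    19    21    24    27    30    33    37
          6     1     1     2     3     4     5     8     9    12    15    18    21    27    30    36    42    48    54    64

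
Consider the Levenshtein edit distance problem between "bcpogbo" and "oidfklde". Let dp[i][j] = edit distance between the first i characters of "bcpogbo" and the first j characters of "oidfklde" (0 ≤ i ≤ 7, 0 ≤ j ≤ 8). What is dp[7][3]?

   ''  o  i  d  f  k  l  d  e
''  0  1  2  3  4  5  6  7  8
 b  1  1  2  3  4  5  6  7  8
 c  2  2  2  3  4  5  6  7  8
 p  3  3  3  3  4  5  6  7  8
 o  4  3  4  4  4  5  6  7  8
 g  5  4  4  5  5  5  6  7  8
 b  6  5  5  5  6  6  6  7  8
 o  7  6  6  6  6  7  7  7  8

6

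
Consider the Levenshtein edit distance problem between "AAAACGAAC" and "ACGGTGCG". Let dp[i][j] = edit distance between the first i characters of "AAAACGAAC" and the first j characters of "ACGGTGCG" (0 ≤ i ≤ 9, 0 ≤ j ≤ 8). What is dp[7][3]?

4

   ''  A  C  G  G  T  G  C  G
''  0  1  2  3  4  5  6  7  8
 A  1  0  1  2  3  4  5  6  7
 A  2  1  1  2  3  4  5  6  7
 A  3  2  2  2  3  4  5  6  7
 A  4  3  3  3  3  4  5  6  7
 C  5  4  3  4  4  4  5  5  6
 G  6  5  4  3  4  5  4  5  5
 A  7  6  5  4  4  5  5  5  6
 A  8  7  6  5  5  5  6  6  6
 C  9  8  7  6  6  6  6  6  7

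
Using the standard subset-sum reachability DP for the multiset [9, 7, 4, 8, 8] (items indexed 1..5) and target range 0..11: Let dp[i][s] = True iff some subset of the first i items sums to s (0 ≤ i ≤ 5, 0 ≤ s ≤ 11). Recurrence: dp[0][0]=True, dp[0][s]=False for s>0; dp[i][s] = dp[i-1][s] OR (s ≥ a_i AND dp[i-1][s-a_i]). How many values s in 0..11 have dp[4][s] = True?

6

i\s   0   1   2   3   4   5   6   7   8   9  10  11
  0   T   F   F   F   F   F   F   F   F   F   F   F
  1   T   F   F   F   F   F   F   F   F   T   F   F
  2   T   F   F   F   F   F   F   T   F   T   F   F
  3   T   F   F   F   T   F   F   T   F   T   F   T
  4   T   F   F   F   T   F   F   T   T   T   F   T
  5   T   F   F   F   T   F   F   T   T   T   F   T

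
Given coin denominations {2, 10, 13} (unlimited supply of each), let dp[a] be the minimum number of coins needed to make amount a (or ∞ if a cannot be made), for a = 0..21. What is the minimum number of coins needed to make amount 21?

 a  0  1  2  3  4  5  6  7  8  9 10 11 12 13 14 15 16 17 18 19 20 21
dp  0  -  1  -  2  -  3  -  4  -  1  -  2  1  3  2  4  3  5  4  2  5
(- denotes ∞ / unreachable)

5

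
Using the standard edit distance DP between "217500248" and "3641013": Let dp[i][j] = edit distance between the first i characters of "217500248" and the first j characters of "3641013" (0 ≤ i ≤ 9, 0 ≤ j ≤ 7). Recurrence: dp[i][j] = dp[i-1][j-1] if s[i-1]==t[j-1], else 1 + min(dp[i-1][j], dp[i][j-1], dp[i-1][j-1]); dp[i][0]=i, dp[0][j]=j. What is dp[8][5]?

7

   ''  3  6  4  1  0  1  3
''  0  1  2  3  4  5  6  7
 2  1  1  2  3  4  5  6  7
 1  2  2  2  3  3  4  5  6
 7  3  3  3  3  4  4  5  6
 5  4  4  4  4  4  5  5  6
 0  5  5  5  5  5  4  5  6
 0  6  6  6  6  6  5  5  6
 2  7  7  7  7  7  6  6  6
 4  8  8  8  7  8  7  7  7
 8  9  9  9  8  8  8  8  8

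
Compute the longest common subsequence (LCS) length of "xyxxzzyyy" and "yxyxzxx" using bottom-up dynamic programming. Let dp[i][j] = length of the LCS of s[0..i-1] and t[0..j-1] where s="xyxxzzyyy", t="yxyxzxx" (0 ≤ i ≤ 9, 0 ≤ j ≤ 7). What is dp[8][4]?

3

   ''  y  x  y  x  z  x  x
''  0  0  0  0  0  0  0  0
 x  0  0  1  1  1  1  1  1
 y  0  1  1  2  2  2  2  2
 x  0  1  2  2  3  3  3  3
 x  0  1  2  2  3  3  4  4
 z  0  1  2  2  3  4  4  4
 z  0  1  2  2  3  4  4  4
 y  0  1  2  3  3  4  4  4
 y  0  1  2  3  3  4  4  4
 y  0  1  2  3  3  4  4  4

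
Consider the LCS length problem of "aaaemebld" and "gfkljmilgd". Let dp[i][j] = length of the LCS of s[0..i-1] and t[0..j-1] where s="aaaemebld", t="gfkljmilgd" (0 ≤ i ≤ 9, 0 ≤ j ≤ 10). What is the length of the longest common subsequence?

   ''  g  f  k  l  j  m  i  l  g  d
''  0  0  0  0  0  0  0  0  0  0  0
 a  0  0  0  0  0  0  0  0  0  0  0
 a  0  0  0  0  0  0  0  0  0  0  0
 a  0  0  0  0  0  0  0  0  0  0  0
 e  0  0  0  0  0  0  0  0  0  0  0
 m  0  0  0  0  0  0  1  1  1  1  1
 e  0  0  0  0  0  0  1  1  1  1  1
 b  0  0  0  0  0  0  1  1  1  1  1
 l  0  0  0  0  1  1  1  1  2  2  2
 d  0  0  0  0  1  1  1  1  2  2  3

3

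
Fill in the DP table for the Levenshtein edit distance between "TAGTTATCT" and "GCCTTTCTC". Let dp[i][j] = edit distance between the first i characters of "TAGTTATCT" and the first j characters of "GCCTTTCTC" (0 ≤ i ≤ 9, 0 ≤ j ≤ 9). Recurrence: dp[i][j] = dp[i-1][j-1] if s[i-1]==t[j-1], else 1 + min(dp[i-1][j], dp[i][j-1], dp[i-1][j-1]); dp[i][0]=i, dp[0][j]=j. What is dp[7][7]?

5

   ''  G  C  C  T  T  T  C  T  C
''  0  1  2  3  4  5  6  7  8  9
 T  1  1  2  3  3  4  5  6  7  8
 A  2  2  2  3  4  4  5  6  7  8
 G  3  2  3  3  4  5  5  6  7  8
 T  4  3  3  4  3  4  5  6  6  7
 T  5  4  4  4  4  3  4  5  6  7
 A  6  5  5  5  5  4  4  5  6  7
 T  7  6  6  6  5  5  4  5  5  6
 C  8  7  6  6  6  6  5  4  5  5
 T  9  8  7  7  6  6  6  5  4  5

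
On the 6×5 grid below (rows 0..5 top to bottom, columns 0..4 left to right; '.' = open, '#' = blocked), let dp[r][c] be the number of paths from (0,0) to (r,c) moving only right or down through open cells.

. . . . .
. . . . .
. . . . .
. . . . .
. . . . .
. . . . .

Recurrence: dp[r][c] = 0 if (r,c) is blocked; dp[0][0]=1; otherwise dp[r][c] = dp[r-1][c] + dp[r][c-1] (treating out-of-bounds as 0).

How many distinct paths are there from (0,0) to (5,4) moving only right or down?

126

r\c   0   1   2   3   4
  0   1   1   1   1   1
  1   1   2   3   4   5
  2   1   3   6  10  15
  3   1   4  10  20  35
  4   1   5  15  35  70
  5   1   6  21  56 126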